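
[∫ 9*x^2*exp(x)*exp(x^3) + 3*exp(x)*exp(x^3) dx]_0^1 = -3 + 3*exp(2)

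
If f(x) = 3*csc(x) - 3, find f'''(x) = 3*(1 - 6/sin(x)^2)*cos(x)/sin(x)^2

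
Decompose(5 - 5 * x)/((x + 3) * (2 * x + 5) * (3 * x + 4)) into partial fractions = 3/(3*x + 4) - 10/(2*x + 5) + 4/(x + 3)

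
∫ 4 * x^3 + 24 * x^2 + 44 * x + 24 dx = x^4 + 8*x^3 + 22*x^2 + 24*x + C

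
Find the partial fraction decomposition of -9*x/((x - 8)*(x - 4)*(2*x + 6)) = 27/(154*(x + 3)) + 9/(14*(x - 4)) - 9/(11*(x - 8))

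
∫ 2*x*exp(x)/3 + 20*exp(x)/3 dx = 2*(x + 9)*exp(x)/3 + C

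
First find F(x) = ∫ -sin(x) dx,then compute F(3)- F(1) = cos(3) - cos(1)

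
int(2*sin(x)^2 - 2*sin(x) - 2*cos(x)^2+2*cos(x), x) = -sin(2*x) + 2*sqrt(2)*sin(x + pi/4) + C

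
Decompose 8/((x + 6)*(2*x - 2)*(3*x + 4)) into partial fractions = -18/(49*(3*x + 4)) + 2/(49*(x + 6)) + 4/(49*(x - 1))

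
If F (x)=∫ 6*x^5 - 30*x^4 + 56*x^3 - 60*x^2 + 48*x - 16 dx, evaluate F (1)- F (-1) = -84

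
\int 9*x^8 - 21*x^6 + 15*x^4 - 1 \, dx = x^9 - 3*x^7 + 3*x^5 - x + C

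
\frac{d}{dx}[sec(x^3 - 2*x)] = 3*x^2*tan(x^3 - 2*x)*sec(x^3 - 2*x) - 2*tan(x^3 - 2*x)*sec(x^3 - 2*x)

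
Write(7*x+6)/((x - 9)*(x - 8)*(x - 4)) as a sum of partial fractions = 17/(10*(x - 4)) - 31/(2*(x - 8)) + 69/(5*(x - 9))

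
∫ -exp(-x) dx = exp(-x) + C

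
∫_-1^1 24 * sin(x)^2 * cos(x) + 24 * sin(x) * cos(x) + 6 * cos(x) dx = -4*sin(3) + 24*sin(1)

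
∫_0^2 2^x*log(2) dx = 3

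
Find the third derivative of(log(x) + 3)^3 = (6*log(x)^2 + 18*log(x) + 6)/x^3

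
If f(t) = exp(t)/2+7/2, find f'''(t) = exp(t)/2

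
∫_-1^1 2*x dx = 0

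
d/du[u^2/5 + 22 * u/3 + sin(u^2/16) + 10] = u*cos(u^2/16)/8 + 2*u/5 + 22/3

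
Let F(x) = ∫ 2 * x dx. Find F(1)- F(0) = 1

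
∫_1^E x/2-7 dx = -169/4 + (-7 + E/2)^2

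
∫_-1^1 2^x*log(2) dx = 3/2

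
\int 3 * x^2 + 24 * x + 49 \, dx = x^3 + 12*x^2 + 49*x + C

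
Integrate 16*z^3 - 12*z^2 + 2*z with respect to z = 4*z^4 - 4*z^3 + z^2 + C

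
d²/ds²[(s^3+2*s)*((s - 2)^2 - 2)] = 20*s^3 - 48*s^2 + 24*s - 16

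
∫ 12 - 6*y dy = -3*y^2 + 12*y + C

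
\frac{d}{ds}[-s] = -1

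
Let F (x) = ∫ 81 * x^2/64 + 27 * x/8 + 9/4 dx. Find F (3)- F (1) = 927/32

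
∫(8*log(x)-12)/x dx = (2*log(x) - 3)^2 + C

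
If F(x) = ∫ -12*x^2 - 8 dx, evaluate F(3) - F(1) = -120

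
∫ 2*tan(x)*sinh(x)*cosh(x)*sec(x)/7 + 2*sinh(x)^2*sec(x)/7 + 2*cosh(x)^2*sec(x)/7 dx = sinh(2*x)*sec(x)/7 + C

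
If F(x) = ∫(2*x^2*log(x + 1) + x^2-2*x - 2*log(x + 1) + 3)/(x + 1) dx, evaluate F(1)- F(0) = 2*log(2)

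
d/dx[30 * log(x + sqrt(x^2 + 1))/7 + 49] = (30*x + 30*sqrt(x^2 + 1))/(7*x^2 + 7*x*sqrt(x^2 + 1) + 7)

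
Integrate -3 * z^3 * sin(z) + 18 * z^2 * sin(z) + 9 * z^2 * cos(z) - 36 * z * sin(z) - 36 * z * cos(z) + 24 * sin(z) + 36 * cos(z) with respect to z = 3*(z - 2)^3*cos(z) + C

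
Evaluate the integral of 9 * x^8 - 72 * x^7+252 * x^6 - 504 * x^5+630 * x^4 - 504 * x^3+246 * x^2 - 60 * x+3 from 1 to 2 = -1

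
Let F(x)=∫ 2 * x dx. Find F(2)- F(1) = 3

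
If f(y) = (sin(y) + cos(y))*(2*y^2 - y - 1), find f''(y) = -2*sqrt(2)*y^2*sin(y + pi/4) - 7*y*sin(y) + 9*y*cos(y) + 7*sin(y) + 3*cos(y)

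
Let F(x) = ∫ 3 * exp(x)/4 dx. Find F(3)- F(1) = -3*E/4 + 3*exp(3)/4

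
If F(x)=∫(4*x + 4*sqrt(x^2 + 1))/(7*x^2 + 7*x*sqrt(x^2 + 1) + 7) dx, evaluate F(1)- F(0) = 4*log(1 + sqrt(2))/7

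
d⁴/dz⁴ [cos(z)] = cos(z)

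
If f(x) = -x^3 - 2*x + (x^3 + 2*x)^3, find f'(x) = 9*x^8 + 42*x^6 + 60*x^4 + 21*x^2 - 2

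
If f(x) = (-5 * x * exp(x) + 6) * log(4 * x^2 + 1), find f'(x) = (-20*x^3*exp(x)*log(4*x^2 + 1) - 20*x^2*exp(x)*log(4*x^2 + 1) - 40*x^2*exp(x) - 5*x*exp(x)*log(4*x^2 + 1) + 48*x - 5*exp(x)*log(4*x^2 + 1))/(4*x^2 + 1)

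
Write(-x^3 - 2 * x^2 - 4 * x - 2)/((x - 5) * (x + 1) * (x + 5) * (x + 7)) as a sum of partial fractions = -271/(144*(x + 7)) + 93/(80*(x + 5)) - 1/(144*(x + 1)) - 197/(720*(x - 5))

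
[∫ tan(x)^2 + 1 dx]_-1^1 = 2*tan(1)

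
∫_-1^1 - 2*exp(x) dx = -2*E + 2*exp(-1)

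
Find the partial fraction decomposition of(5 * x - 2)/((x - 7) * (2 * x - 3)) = -1/(2*x - 3) + 3/(x - 7)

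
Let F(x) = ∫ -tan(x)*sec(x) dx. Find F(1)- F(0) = 1 - sec(1)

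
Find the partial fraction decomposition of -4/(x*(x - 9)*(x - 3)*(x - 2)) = -2/(7*(x - 2)) + 2/(9*(x - 3)) - 2/(189*(x - 9)) + 2/(27*x)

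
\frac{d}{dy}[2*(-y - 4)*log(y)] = (-2*y*log(y) - 2*y - 8)/y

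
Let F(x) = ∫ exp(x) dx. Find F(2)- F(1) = -E + exp(2)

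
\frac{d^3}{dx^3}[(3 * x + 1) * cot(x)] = -18*x*cot(x)^4 - 24*x*cot(x)^2 - 6*x - 6*cot(x)^4 + 18*cot(x)^3 - 8*cot(x)^2 + 18*cot(x) - 2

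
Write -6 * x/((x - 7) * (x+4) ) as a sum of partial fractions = -24/(11*(x + 4)) - 42/(11*(x - 7))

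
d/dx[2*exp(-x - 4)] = -2*exp(-x - 4)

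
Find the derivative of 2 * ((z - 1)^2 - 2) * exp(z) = 2*z^2*exp(z) - 6*exp(z)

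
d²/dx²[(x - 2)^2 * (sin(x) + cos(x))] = -x^2*sin(x) - x^2*cos(x) + 8*x*cos(x) + 6*sin(x) - 10*cos(x)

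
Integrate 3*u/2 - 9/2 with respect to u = 3*u^2/4 - 9*u/2 + C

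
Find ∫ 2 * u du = u^2 + C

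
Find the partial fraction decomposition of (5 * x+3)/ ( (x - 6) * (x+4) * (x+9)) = -14/(25*(x + 9)) + 17/(50*(x + 4)) + 11/(50*(x - 6))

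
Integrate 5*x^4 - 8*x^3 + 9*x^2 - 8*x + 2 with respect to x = x^5 - 2*x^4 + 3*x^3 - 4*x^2 + 2*x + C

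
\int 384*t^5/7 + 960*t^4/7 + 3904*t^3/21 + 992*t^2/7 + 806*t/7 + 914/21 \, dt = 64*t^6/7 + 192*t^5/7 + 976*t^4/21 + 992*t^3/21 + 403*t^2/7 + 914*t/21 + C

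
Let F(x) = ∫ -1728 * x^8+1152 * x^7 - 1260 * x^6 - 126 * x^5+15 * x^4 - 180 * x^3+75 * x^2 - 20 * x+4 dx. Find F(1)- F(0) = -272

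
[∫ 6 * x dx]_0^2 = 12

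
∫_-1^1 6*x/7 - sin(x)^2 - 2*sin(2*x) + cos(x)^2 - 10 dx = -20 + sin(2)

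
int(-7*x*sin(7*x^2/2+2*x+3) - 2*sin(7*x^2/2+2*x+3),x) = cos(7*x^2/2 + 2*x + 3) + C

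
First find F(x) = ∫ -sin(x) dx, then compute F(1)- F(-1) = 0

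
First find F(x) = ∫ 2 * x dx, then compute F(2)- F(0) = 4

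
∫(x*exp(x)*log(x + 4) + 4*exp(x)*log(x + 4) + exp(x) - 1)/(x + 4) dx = (exp(x) - 1)*log(x + 4) + C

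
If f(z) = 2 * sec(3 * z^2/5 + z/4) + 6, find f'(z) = 12*z*tan(3*z^2/5 + z/4)*sec(3*z^2/5 + z/4)/5 + tan(3*z^2/5 + z/4)*sec(3*z^2/5 + z/4)/2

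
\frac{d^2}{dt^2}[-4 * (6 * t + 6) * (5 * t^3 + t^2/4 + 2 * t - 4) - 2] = -1440*t^2 - 756*t - 108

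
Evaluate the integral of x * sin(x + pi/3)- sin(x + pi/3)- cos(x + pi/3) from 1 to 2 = -cos(pi/3 + 2)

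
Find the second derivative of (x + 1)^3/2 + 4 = 3*x + 3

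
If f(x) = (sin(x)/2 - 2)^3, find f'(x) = 3*(sin(x) - 4)^2*cos(x)/8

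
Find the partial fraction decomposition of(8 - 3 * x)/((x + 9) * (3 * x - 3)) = -7/(6*(x + 9)) + 1/(6*(x - 1))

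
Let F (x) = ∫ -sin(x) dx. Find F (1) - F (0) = -1 + cos(1)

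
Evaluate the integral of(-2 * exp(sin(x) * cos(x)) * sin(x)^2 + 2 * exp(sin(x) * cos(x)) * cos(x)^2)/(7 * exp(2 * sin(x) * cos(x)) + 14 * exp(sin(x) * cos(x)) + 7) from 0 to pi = 0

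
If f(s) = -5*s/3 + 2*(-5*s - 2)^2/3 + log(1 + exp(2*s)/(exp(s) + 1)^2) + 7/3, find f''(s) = (400*exp(6*s) + 1588*exp(5*s) + 2800*exp(4*s) + 2818*exp(3*s) + 1712*exp(2*s) + 600*exp(s) + 100)/(12*exp(6*s) + 48*exp(5*s) + 84*exp(4*s) + 84*exp(3*s) + 51*exp(2*s) + 18*exp(s) + 3)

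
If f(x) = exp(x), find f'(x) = exp(x)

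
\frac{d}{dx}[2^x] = 2^x*log(2)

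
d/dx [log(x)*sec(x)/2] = (x*log(x)*tan(x)*sec(x) + sec(x))/(2*x)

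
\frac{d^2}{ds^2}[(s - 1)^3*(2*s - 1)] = 24*s^2 - 42*s + 18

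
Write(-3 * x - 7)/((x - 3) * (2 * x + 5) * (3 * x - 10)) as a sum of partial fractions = -153/(35*(3*x - 10)) + 2/(385*(2*x + 5)) + 16/(11*(x - 3))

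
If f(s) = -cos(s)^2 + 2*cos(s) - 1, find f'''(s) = 2*sin(s) - 4*sin(2*s)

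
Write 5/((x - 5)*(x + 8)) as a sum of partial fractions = -5/(13*(x + 8)) + 5/(13*(x - 5))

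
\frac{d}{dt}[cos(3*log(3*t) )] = -3*sin(3*log(t) + 3*log(3))/t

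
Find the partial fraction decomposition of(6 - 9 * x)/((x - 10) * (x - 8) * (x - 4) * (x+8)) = -13/(576*(x + 8)) - 5/(48*(x - 4)) + 33/(64*(x - 8)) - 7/(18*(x - 10))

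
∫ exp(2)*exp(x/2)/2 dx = exp(x/2 + 2) + C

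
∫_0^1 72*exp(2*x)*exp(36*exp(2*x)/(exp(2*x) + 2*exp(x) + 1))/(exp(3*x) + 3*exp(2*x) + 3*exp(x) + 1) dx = -exp(9) + exp(36*exp(2)/(1 + E)^2)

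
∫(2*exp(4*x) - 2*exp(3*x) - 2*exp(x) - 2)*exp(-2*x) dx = (-(1 - exp(x))*exp(x) - 1)^2*exp(-2*x) + C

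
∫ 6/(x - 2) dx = 6*log(x - 2) + C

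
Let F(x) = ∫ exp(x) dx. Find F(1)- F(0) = -1 + E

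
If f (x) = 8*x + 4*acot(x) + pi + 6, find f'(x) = (8*x^2 + 4)/(x^2 + 1)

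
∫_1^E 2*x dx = -1 + exp(2)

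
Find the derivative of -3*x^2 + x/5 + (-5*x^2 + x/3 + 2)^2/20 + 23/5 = 5*x^3 - x^2/2 - 719*x/90 + 4/15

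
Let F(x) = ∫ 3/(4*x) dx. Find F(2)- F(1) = -3*log(3)/4 + 3*log(6)/4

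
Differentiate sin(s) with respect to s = cos(s)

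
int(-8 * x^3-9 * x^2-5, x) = -2*x^4 - 3*x^3 - 5*x + C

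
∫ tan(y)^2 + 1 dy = tan(y) + C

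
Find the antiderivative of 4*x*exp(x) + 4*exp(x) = 4*x*exp(x) + C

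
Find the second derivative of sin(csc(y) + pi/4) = (cos(y)^2*cos(pi/4 + 1/sin(y)) + cos(pi/4 + 1/sin(y)) - sin(pi/4 + 1/sin(y))*cos(y)^2/sin(y))/sin(y)^3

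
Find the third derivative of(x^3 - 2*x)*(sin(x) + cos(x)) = sqrt(2)*(-x^3*cos(x + pi/4) - 9*x^2*sin(x + pi/4) + 20*x*cos(x + pi/4) + 12*sin(x + pi/4))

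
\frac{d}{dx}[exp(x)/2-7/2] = exp(x)/2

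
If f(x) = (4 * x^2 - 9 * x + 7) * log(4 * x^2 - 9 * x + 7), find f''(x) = (32*x^2*log(4*x^2 - 9*x + 7) + 96*x^2 - 72*x*log(4*x^2 - 9*x + 7) - 216*x + 56*log(4*x^2 - 9*x + 7) + 137)/(4*x^2 - 9*x + 7)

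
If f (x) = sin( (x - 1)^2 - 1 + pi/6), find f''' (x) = -8*x^3*cos(x^2 - 2*x + pi/6) + 24*x^2*cos(x^2 - 2*x + pi/6) - 12*x*sin(x^2 - 2*x + pi/6) - 24*x*cos(x^2 - 2*x + pi/6) + 12*sin(x^2 - 2*x + pi/6) + 8*cos(x^2 - 2*x + pi/6)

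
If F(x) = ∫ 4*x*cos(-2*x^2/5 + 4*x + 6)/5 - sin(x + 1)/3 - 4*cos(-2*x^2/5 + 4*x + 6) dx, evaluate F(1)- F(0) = sin(6) - cos(1)/3 + cos(2)/3 - sin(48/5)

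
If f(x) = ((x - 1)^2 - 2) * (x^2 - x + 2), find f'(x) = 4*x^3 - 9*x^2 + 6*x - 3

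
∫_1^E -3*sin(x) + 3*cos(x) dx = 3*cos(E) - 3*sin(1) - 3*cos(1) + 3*sin(E)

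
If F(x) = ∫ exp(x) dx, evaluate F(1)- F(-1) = E - exp(-1)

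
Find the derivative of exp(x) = exp(x)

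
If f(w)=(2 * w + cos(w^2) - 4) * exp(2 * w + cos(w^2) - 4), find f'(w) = 2*(-2*w^2*sin(w^2) - w*sin(w^2)*cos(w^2) + 3*w*sin(w^2) + 2*w + cos(w^2) - 3)*exp(-4)*exp(2*w)*exp(cos(w^2))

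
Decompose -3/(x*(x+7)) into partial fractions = 3/(7*(x + 7)) - 3/(7*x)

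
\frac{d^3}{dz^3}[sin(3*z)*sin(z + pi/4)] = -28*sin(3*z)*cos(z + pi/4) - 36*sin(z + pi/4)*cos(3*z)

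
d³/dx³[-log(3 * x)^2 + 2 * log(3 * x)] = (-4*log(x) - 4*log(3) + 10)/x^3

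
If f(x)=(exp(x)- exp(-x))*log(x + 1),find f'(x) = (x*exp(2*x)*log(x + 1) + x*log(x + 1) + exp(2*x)*log(x + 1) + exp(2*x) + log(x + 1) - 1)/(x*exp(x) + exp(x))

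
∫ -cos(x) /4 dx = -sin(x)/4 + C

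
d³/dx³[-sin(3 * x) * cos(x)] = 4*cos(2*x) + 32*cos(4*x)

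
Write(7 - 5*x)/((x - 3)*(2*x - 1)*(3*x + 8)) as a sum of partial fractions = 183/(323*(3*x + 8)) - 18/(95*(2*x - 1)) - 8/(85*(x - 3))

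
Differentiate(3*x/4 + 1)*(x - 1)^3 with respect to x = 3*x^3 - 15*x^2/4 - 3*x/2 + 9/4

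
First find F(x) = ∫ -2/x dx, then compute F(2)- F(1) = -2*log(2)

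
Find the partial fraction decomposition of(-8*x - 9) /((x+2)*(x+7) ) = -47/(5*(x + 7)) + 7/(5*(x + 2))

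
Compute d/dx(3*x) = 3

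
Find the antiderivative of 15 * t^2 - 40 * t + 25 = 5*t^3 - 20*t^2 + 25*t + C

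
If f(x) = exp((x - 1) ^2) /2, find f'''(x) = 4*x^3*exp(x^2 - 2*x + 1) - 12*x^2*exp(x^2 - 2*x + 1) + 18*x*exp(x^2 - 2*x + 1) - 10*exp(x^2 - 2*x + 1)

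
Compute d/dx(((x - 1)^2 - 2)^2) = 4*x^3 - 12*x^2 + 4*x + 4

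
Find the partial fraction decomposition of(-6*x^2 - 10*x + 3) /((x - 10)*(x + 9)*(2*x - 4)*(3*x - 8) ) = 1791/(3080*(3*x - 8)) + 393/(14630*(x + 9)) - 41/(352*(x - 2)) - 697/(6688*(x - 10))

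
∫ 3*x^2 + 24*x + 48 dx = x^3 + 12*x^2 + 48*x + C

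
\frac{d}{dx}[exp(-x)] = -exp(-x)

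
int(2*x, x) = x^2 + C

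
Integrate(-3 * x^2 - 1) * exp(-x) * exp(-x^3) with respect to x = exp(-x*(x^2 + 1)) + C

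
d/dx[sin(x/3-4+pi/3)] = cos(x/3 - 4 + pi/3)/3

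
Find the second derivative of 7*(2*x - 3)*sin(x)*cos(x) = -28*x*sin(2*x) + 42*sin(2*x) + 28*cos(2*x)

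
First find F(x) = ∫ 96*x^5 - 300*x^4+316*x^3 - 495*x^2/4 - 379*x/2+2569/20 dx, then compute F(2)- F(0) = -841/10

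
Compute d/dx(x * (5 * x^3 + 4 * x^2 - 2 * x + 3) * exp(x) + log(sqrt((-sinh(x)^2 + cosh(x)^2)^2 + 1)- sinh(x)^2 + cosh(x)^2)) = 5*x^4*exp(x) + 24*x^3*exp(x) + 10*x^2*exp(x) - x*exp(x) + 3*exp(x)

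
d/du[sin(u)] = cos(u)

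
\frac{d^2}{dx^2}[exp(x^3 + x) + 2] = 9*x^4*exp(x^3 + x) + 6*x^2*exp(x^3 + x) + 6*x*exp(x^3 + x) + exp(x^3 + x)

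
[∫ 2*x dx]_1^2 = 3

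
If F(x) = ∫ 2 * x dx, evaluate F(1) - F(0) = 1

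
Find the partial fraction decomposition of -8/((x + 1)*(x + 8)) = 8/(7*(x + 8)) - 8/(7*(x + 1))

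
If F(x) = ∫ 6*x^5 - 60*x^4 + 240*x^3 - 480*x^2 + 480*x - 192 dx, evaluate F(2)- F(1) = -1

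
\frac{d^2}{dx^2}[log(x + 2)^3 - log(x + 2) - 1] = (-3*log(x + 2)^2 + 6*log(x + 2) + 1)/(x^2 + 4*x + 4)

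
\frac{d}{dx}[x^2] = 2*x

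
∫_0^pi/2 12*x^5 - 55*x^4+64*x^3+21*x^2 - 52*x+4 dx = -8 + (-2 + pi/2)^3*(-pi - 1 + pi^2/4 + pi^3/4)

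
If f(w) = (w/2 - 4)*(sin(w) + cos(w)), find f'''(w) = w*sin(w)/2 - w*cos(w)/2 - 11*sin(w)/2 + 5*cos(w)/2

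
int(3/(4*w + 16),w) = 3*log(w + 4)/4 + C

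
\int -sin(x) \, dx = cos(x) + C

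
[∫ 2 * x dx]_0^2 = 4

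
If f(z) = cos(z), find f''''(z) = cos(z)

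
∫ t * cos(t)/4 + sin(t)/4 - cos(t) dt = (t/4 - 1)*sin(t) + C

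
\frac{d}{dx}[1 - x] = -1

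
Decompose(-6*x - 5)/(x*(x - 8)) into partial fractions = -53/(8*(x - 8)) + 5/(8*x)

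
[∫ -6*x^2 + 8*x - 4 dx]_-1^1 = -12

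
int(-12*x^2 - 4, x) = -4*x^3 - 4*x + C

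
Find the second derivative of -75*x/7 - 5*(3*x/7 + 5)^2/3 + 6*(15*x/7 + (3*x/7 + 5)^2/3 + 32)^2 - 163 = 648*x^2/2401 + 5400*x/343 + 1482/7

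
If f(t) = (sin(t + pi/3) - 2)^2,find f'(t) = -4*cos(t + pi/3) + cos(2*t + pi/6)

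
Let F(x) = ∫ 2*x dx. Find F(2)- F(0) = 4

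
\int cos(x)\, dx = sin(x) + C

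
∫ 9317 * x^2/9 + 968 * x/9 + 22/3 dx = 9317*x^3/27 + 484*x^2/9 + 22*x/3 + C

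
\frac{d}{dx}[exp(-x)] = -exp(-x)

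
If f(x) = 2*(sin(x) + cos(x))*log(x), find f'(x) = 2*sqrt(2)*(x*log(x)*cos(x + pi/4) + sin(x + pi/4))/x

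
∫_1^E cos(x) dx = -sin(1) + sin(E)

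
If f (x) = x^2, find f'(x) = 2*x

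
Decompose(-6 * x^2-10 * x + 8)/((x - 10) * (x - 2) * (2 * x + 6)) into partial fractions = -8/(65*(x + 3)) + 9/(20*(x - 2)) - 173/(52*(x - 10))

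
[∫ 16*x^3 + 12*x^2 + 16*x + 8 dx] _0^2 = 144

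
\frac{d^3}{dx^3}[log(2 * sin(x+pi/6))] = 2*cos(x + pi/6)/sin(x + pi/6)^3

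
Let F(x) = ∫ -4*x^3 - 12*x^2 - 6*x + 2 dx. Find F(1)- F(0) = -6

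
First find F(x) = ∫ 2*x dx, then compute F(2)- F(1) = 3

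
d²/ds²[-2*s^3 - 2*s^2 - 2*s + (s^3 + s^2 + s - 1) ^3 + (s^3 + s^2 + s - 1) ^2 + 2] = 72*s^7 + 168*s^6 + 252*s^5 + 150*s^4 + 40*s^3 - 36*s^2 - 24*s - 6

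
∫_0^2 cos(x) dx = sin(2)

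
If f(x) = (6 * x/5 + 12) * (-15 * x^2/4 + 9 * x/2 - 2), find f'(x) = -27*x^2/2 - 396*x/5 + 258/5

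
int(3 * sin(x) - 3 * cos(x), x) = -3*sqrt(2)*sin(x + pi/4) + C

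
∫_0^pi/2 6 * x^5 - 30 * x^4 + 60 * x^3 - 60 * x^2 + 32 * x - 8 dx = -2 + (-1 + pi/2)^6 + (-1 + pi/2)^2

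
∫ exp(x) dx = exp(x) + C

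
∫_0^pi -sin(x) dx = -2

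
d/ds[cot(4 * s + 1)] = -4/sin(4*s + 1)^2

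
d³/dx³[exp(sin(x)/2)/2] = (-6*sin(x) + cos(x)^2 - 4)*exp(sin(x)/2)*cos(x)/16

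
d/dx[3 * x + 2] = 3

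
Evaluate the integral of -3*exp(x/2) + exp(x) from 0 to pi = -4 + (-3 + exp(pi/2))^2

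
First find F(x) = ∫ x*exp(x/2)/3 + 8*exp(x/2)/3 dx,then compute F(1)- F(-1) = -10*exp(-1/2)/3 + 14*exp(1/2)/3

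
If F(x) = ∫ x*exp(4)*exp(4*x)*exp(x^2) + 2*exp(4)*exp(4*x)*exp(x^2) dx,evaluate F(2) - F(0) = -exp(4)/2 + exp(16)/2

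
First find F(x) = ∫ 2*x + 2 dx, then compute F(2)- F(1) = 5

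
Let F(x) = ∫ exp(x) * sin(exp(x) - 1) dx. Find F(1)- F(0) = 1 - cos(1 - E)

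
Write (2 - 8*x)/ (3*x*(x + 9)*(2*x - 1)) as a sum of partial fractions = -8/(57*(2*x - 1)) + 74/(513*(x + 9)) - 2/(27*x)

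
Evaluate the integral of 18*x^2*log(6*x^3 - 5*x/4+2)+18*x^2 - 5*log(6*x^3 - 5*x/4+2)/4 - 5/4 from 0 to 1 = -31*log(2)/2 + 81*log(3)/4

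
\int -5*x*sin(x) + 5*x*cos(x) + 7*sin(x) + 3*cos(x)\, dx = sqrt(2)*(5*x - 2)*sin(x + pi/4) + C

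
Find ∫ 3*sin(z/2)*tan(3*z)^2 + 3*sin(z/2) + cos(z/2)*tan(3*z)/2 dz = sin(z/2)*tan(3*z) + C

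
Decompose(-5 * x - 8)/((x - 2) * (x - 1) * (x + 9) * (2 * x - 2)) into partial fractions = -37/(2200*(x + 9)) + 167/(200*(x - 1)) + 13/(20*(x - 1)^2) - 9/(11*(x - 2))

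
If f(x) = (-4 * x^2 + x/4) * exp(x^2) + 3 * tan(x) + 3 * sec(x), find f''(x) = -16*x^4*exp(x^2) + x^3*exp(x^2) - 40*x^2*exp(x^2) + 3*x*exp(x^2)/2 - 8*exp(x^2) + 6*tan(x)^3 + 6*tan(x)^2*sec(x) + 6*tan(x) + 3*sec(x)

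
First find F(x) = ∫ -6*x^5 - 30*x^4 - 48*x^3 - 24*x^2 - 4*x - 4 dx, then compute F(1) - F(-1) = -36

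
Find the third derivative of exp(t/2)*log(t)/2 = (t^3*exp(t/2)*log(t) + 6*t^2*exp(t/2) - 12*t*exp(t/2) + 16*exp(t/2))/(16*t^3)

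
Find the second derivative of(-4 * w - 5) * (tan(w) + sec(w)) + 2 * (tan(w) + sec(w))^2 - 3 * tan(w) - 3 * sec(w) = 4*(-4*w*sin(2*w) - 5*w*cos(w) + w*cos(3*w) + 21*sin(w) - 8*sin(2*w) - 3*sin(3*w) - 10*cos(w) - 12*cos(2*w) + 2*cos(3*w) + 6*cos(2*w)/cos(w)^2 + 6/cos(w)^2)/(cos(2*w) + 1)^2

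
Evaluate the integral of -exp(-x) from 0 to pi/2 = -1 + exp(-pi/2)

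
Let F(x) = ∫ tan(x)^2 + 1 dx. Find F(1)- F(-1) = 2*tan(1)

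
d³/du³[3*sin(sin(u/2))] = 3*(3*sin(u/2)*sin(sin(u/2)) - cos(u/2)^2*cos(sin(u/2)) - cos(sin(u/2)))*cos(u/2)/8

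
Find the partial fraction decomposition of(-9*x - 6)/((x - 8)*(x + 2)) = -6/(5*(x + 2)) - 39/(5*(x - 8))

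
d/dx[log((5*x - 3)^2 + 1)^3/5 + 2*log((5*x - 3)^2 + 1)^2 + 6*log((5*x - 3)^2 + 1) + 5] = (30*x*log(25*x^2 - 30*x + 10)^2 + 200*x*log(25*x^2 - 30*x + 10) + 300*x - 18*log(25*x^2 - 30*x + 10)^2 - 120*log(25*x^2 - 30*x + 10) - 180)/(25*x^2 - 30*x + 10)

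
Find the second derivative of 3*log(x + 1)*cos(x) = -3*(x^2*log(x + 1)*cos(x) + 2*x*log(x + 1)*cos(x) + 2*x*sin(x) + log(x + 1)*cos(x) + 2*sin(x) + cos(x))/(x^2 + 2*x + 1)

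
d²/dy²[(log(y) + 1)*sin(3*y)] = (-9*y^2*log(y)*sin(3*y) - 9*y^2*sin(3*y) + 6*y*cos(3*y) - sin(3*y))/y^2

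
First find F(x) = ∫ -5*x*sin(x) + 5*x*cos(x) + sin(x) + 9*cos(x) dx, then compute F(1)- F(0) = -4 + 9*cos(1) + 9*sin(1)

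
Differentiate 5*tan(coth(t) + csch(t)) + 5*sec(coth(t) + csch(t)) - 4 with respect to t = -5*(tan(coth(t) + csch(t))^2*cosh(t) + tan(coth(t) + csch(t))^2 + tan(coth(t) + csch(t))*cosh(t)*sec(coth(t) + csch(t)) + tan(coth(t) + csch(t))*sec(coth(t) + csch(t)) + cosh(t) + 1)/sinh(t)^2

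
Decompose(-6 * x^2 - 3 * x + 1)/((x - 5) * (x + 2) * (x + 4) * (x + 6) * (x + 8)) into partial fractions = -359/(624*(x + 8)) + 197/(176*(x + 6)) - 83/(144*(x + 4)) + 17/(336*(x + 2)) - 164/(9009*(x - 5))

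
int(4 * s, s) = 2*s^2 + C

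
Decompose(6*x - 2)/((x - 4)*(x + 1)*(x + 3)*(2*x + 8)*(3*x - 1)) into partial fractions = -1/(24*(x + 4)) + 1/(14*(x + 3)) - 1/(30*(x + 1)) + 1/(280*(x - 4))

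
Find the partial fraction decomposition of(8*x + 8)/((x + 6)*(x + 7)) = 48/(x + 7) - 40/(x + 6)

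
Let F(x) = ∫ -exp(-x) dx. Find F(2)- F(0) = -1 + exp(-2)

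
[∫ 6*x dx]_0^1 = 3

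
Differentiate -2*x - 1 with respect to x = -2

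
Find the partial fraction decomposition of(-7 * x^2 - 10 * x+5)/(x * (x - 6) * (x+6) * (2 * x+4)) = 187/(576*(x + 6)) - 3/(128*(x + 2)) - 307/(1152*(x - 6)) - 5/(144*x)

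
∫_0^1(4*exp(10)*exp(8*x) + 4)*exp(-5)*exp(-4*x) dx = -exp(5) - exp(-9) + exp(-5) + exp(9)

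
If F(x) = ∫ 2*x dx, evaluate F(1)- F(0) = 1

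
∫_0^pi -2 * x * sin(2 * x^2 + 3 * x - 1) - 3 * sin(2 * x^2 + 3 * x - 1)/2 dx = -cos(1 - 2*pi^2)/2 - cos(1)/2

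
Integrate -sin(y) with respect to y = cos(y) + C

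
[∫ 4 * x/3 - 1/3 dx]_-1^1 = -2/3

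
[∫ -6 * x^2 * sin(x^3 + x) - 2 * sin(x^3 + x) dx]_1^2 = 2*cos(10) - 2*cos(2)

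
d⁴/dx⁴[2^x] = 2^x*log(2)^4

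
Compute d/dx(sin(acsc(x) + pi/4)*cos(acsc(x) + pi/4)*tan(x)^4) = 2*(x^2*tan(x)^2 + x^2 - 2*tan(x)^2 - 2 + tan(x)/x)*tan(x)^3/x^2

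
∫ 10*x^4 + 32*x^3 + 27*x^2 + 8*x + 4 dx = 2*x^5 + 8*x^4 + 9*x^3 + 4*x^2 + 4*x + C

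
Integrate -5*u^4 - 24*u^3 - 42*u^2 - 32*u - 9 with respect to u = -u^5 - 6*u^4 - 14*u^3 - 16*u^2 - 9*u + C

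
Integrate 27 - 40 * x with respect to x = -20*x^2 + 27*x + C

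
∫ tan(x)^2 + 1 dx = tan(x) + C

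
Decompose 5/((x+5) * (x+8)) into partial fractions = -5/(3*(x + 8)) + 5/(3*(x + 5))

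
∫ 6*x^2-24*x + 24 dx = 2*x^3 - 12*x^2 + 24*x + C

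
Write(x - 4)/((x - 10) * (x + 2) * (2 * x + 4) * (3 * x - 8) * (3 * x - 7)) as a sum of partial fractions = -45/(7774*(3*x - 7)) + 9/(2156*(3*x - 8)) + 395/(794976*(x + 2)) + 1/(728*(x + 2)^2) + 1/(24288*(x - 10))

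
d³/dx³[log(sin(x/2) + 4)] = (sin(x) - 7*cos(x/2))/(4*(sin(x/2) + 4)^3)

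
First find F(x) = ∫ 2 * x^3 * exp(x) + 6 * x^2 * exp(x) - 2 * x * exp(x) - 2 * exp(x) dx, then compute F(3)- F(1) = 48*exp(3)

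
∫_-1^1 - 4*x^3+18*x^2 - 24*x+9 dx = 30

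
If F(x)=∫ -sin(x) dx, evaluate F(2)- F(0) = -1 + cos(2)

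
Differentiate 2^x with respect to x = 2^x*log(2)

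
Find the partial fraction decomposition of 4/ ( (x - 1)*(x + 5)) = -2/(3*(x + 5)) + 2/(3*(x - 1))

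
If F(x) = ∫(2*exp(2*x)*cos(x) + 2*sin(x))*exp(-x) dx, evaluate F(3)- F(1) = (-exp(-3) + exp(3))*(cos(3) + sin(3)) - (E - exp(-1))*(cos(1) + sin(1))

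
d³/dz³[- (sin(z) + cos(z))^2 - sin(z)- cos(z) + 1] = 8*cos(2*z) + sqrt(2)*cos(z + pi/4)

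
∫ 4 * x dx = 2*x^2 + C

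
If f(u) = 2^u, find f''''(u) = 2^u*log(2)^4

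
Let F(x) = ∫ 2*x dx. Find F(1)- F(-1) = 0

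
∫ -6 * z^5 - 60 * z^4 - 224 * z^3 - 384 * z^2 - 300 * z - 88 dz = -z^6 - 12*z^5 - 56*z^4 - 128*z^3 - 150*z^2 - 88*z + C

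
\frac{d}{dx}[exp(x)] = exp(x)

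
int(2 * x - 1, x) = x^2 - x + C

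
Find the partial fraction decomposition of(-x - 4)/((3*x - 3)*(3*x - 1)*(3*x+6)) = 13/(42*(3*x - 1)) - 2/(189*(x + 2)) - 5/(54*(x - 1))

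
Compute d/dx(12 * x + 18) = 12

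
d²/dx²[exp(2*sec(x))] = 2*(2*sin(x)^2/cos(x)^3 - 1 + 2/cos(x)^2)*exp(2/cos(x))/cos(x)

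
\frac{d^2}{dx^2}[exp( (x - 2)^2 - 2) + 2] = 4*x^2*exp(x^2 - 4*x + 2) - 16*x*exp(x^2 - 4*x + 2) + 18*exp(x^2 - 4*x + 2)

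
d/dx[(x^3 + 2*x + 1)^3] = 9*x^8 + 42*x^6 + 18*x^5 + 60*x^4 + 48*x^3 + 33*x^2 + 24*x + 6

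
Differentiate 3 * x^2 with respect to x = 6*x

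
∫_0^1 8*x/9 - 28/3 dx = -80/9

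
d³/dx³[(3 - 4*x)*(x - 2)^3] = 162 - 96*x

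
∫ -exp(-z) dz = exp(-z) + C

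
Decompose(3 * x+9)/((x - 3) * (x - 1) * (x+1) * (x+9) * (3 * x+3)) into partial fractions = -1/(1280*(x + 9)) + 9/(256*(x + 1)) + 1/(32*(x + 1)^2) - 1/(20*(x - 1)) + 1/(64*(x - 3))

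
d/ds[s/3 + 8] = 1/3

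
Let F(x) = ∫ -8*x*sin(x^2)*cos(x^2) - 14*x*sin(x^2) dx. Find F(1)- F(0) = -9 + 2*cos(1)^2 + 7*cos(1)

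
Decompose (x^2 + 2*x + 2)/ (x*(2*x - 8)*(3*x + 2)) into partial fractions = 5/(28*(3*x + 2)) + 13/(56*(x - 4)) - 1/(8*x)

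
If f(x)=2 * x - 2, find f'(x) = 2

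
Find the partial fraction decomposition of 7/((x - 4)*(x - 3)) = -7/(x - 3) + 7/(x - 4)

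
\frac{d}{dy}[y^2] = 2*y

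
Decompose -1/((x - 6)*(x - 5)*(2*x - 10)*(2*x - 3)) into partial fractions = 4/(441*(2*x - 3)) + 5/(98*(x - 5)) + 1/(14*(x - 5)^2) - 1/(18*(x - 6))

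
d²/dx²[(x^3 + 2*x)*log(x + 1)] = (6*x^3*log(x + 1) + 5*x^3 + 12*x^2*log(x + 1) + 6*x^2 + 6*x*log(x + 1) + 2*x + 4)/(x^2 + 2*x + 1)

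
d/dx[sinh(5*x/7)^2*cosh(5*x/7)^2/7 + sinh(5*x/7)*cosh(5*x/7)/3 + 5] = 5*sinh(20*x/7)/98 + 5*cosh(10*x/7)/21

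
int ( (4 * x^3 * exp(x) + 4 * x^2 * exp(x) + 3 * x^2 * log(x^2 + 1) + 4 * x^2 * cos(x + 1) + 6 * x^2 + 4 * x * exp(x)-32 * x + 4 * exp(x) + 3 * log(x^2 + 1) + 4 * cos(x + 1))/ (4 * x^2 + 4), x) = x*exp(x) + (3*x - 16)*log(x^2 + 1)/4 + sin(x + 1) + C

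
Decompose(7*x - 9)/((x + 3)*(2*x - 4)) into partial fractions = 3/(x + 3) + 1/(2*(x - 2))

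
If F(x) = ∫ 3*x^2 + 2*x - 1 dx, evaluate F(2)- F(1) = 9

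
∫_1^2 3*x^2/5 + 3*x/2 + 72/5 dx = 361/20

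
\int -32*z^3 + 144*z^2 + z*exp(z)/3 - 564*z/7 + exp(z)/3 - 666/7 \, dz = z*(-168*z^3 + 1008*z^2 - 846*z + 7*exp(z) - 1998)/21 + C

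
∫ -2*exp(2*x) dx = -exp(2*x) + C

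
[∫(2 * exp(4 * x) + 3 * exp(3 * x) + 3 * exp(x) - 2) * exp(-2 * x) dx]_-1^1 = -(-E + exp(-1))^2 - 6*exp(-1) + (E - exp(-1))^2 + 6*E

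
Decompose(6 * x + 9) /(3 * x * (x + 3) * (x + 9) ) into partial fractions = -5/(18*(x + 9)) + 1/(6*(x + 3)) + 1/(9*x)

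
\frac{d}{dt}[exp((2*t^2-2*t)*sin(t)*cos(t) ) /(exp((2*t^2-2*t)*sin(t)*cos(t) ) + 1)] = (2*t^2*cos(2*t) - 2*sqrt(2)*t*cos(2*t + pi/4) - sin(2*t))*exp(t*sin(2*t))*exp(t^2*sin(2*t))/(exp(t*sin(2*t)) + exp(t^2*sin(2*t)))^2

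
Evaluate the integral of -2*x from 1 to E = 1 - exp(2)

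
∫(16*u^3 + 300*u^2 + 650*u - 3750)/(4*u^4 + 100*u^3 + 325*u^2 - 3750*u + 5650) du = log((u + 15)^2*(2*u - 5)^2/25 + 1) + C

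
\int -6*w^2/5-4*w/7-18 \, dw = -2*w^3/5 - 2*w^2/7 - 18*w + C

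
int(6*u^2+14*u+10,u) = 2*u^3 + 7*u^2 + 10*u + C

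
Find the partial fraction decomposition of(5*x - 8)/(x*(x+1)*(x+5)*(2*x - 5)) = 12/(175*(2*x - 5)) + 11/(100*(x + 5)) - 13/(28*(x + 1)) + 8/(25*x)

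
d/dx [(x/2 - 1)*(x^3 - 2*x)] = 2*x^3 - 3*x^2 - 2*x + 2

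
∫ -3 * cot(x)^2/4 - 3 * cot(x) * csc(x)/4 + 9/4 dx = 3*x + 3*cot(x)/4 + 3*csc(x)/4 + C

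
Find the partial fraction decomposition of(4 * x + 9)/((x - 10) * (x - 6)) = -33/(4*(x - 6)) + 49/(4*(x - 10))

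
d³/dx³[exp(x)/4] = exp(x)/4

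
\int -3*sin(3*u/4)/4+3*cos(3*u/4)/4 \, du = sqrt(2)*sin((3*u + pi)/4) + C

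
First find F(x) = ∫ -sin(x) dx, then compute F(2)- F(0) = -1 + cos(2)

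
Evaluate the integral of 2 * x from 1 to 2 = 3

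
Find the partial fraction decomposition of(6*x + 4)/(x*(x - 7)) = 46/(7*(x - 7)) - 4/(7*x)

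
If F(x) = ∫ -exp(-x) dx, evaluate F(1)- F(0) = -1 + exp(-1)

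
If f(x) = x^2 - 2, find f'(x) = 2*x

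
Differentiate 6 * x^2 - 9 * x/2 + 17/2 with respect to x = 12*x - 9/2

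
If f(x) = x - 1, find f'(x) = 1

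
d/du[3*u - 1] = 3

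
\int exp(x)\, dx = exp(x) + C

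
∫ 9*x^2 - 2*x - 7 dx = 3*x^3 - x^2 - 7*x + C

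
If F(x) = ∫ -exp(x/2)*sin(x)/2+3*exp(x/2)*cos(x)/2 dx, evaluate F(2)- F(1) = -(cos(1) + sin(1))*exp(1/2) + E*(cos(2) + sin(2))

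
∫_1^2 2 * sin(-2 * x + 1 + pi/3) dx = -sin(pi/6 + 1) + sin(pi/6 + 3)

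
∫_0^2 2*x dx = 4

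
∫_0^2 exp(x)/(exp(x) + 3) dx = -log(4) + log(3 + exp(2))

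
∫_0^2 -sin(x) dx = -1 + cos(2)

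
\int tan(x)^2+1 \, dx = tan(x) + C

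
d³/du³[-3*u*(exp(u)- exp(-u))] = (-3*u*exp(2*u) - 3*u - 9*exp(2*u) + 9)*exp(-u)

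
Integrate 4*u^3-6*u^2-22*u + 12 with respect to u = u^4 - 2*u^3 - 11*u^2 + 12*u + C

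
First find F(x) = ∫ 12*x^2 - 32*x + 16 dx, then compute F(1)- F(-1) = 40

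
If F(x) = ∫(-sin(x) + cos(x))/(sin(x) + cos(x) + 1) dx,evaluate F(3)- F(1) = log(cos(3) + sin(3) + 1) - log(cos(1) + sin(1) + 1)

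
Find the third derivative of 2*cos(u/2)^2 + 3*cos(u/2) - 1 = 3*sin(u/2)/8 + sin(u)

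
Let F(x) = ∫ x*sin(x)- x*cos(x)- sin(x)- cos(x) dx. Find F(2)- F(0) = -2*sin(2) - 2*cos(2)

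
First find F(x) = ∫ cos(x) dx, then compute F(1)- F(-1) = 2*sin(1)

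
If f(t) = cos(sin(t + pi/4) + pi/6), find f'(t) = -sin(sin(t + pi/4) + pi/6)*cos(t + pi/4)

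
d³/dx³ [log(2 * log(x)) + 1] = (2*log(x)^2 + 3*log(x) + 2)/(x^3*log(x)^3)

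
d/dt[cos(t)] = -sin(t)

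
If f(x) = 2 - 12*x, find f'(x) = -12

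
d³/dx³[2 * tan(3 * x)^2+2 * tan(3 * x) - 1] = 1296*tan(3*x)^5 + 324*tan(3*x)^4 + 2160*tan(3*x)^3 + 432*tan(3*x)^2 + 864*tan(3*x) + 108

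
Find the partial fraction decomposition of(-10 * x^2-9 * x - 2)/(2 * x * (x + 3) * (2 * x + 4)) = -65/(12*(x + 3)) + 3/(x + 2) - 1/(12*x)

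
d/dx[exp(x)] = exp(x)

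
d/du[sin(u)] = cos(u)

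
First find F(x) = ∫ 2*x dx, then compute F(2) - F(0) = 4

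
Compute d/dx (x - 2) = 1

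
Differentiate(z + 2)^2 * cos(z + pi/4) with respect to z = -z^2*sin(z + pi/4) - 2*sqrt(2)*z*sin(z) - 2*z*sin(z + pi/4) - 4*sqrt(2)*sin(z)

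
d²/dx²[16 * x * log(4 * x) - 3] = 16/x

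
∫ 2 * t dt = t^2 + C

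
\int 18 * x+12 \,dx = 9*x^2 + 12*x + C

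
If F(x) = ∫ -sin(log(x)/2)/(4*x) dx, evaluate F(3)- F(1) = -1/2 + cos(log(3)/2)/2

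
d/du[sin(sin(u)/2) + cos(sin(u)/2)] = sqrt(2)*cos(u)*cos(sin(u)/2 + pi/4)/2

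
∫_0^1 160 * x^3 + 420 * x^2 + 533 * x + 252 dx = 1397/2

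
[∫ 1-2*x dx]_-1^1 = 2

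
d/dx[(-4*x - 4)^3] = -192*x^2 - 384*x - 192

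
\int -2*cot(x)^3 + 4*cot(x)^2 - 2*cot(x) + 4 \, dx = (cot(x) - 2)^2 + C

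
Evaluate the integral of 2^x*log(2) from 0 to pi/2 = -1 + 2^(pi/2)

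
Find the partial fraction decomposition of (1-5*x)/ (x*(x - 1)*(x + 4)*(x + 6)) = -31/(84*(x + 6)) + 21/(40*(x + 4)) - 4/(35*(x - 1)) - 1/(24*x)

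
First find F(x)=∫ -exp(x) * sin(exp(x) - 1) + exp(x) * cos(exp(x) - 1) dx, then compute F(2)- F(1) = sqrt(2)*(-sin(-1 + pi/4 + E) + cos(-exp(2) + pi/4 + 1))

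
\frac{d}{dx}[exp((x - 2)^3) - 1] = 3*x^2*exp(x^3 - 6*x^2 + 12*x - 8) - 12*x*exp(x^3 - 6*x^2 + 12*x - 8) + 12*exp(x^3 - 6*x^2 + 12*x - 8)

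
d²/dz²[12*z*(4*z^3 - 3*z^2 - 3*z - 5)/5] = 576*z^2/5 - 216*z/5 - 72/5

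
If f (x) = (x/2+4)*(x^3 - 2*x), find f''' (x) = 12*x + 24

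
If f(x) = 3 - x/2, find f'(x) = -1/2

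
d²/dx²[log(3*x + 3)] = -1/(x^2 + 2*x + 1)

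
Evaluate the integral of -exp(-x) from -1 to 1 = -E + exp(-1)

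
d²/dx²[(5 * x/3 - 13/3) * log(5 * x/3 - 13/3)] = 25/(15*x - 39)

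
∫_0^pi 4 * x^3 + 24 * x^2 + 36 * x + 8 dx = -1 + (-3 + (2 + pi)^2)^2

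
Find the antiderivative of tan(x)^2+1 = tan(x) + C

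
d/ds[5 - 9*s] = -9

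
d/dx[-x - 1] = -1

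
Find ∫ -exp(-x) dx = exp(-x) + C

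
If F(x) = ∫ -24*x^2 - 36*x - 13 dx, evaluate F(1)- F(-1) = -42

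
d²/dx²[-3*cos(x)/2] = 3*cos(x)/2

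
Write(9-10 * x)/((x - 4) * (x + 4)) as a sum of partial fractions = -49/(8*(x + 4)) - 31/(8*(x - 4))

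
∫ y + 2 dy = y^2/2 + 2*y + C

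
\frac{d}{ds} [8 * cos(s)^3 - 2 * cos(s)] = 24*sin(s)^3 - 22*sin(s)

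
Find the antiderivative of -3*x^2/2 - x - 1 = -x^3/2 - x^2/2 - x + C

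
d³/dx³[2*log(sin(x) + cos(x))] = 4*cos(x + pi/4)/sin(x + pi/4)^3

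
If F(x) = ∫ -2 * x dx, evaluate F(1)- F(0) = -1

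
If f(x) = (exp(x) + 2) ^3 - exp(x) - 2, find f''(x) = 9*exp(3*x) + 24*exp(2*x) + 11*exp(x)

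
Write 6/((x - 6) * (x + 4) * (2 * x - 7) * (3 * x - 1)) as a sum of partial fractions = 162/(4199*(3*x - 1)) - 16/(475*(2*x - 7)) - 1/(325*(x + 4)) + 3/(425*(x - 6))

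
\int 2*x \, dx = x^2 + C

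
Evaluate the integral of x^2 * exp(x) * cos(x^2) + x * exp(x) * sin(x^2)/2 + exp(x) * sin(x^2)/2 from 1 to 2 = E*(E*sin(4) - sin(1)/2)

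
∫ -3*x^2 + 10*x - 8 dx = -x^3 + 5*x^2 - 8*x + C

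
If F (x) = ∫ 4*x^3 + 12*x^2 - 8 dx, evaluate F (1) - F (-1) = -8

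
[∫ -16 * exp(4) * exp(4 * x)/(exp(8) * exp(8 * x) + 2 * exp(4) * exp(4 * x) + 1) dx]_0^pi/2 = -4*exp(-4)/(exp(-4) + 1) + 4*exp(-2*pi - 4)/(exp(-2*pi - 4) + 1)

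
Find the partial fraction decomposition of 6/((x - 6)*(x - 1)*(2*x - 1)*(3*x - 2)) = 81/(8*(3*x - 2)) - 48/(11*(2*x - 1)) - 6/(5*(x - 1)) + 3/(440*(x - 6))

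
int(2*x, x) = x^2 + C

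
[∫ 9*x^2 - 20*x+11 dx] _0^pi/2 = (-4 + 3*pi/2)*(-1 + pi/2)^2 + 4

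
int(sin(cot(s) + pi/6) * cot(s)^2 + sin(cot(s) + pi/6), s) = cos(cot(s) + pi/6) + C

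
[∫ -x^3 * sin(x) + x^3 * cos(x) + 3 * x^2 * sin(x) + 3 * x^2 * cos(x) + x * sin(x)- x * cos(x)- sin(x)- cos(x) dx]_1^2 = 6*cos(2) + 6*sin(2)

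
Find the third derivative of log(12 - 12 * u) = 2/(u^3 - 3*u^2 + 3*u - 1)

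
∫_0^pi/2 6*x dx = 3*pi^2/4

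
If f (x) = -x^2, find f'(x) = -2*x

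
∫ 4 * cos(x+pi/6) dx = 4*sin(x + pi/6) + C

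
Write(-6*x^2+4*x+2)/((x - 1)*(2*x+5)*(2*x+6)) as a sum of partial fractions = 13/(2*x + 5) - 8/(x + 3)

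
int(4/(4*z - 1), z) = log(4*z - 1) + C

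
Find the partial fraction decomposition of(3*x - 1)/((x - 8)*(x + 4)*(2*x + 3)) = 22/(95*(2*x + 3)) - 13/(60*(x + 4)) + 23/(228*(x - 8))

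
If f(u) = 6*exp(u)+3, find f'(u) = 6*exp(u)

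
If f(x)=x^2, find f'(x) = 2*x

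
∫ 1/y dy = log(-2*y) + C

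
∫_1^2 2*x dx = 3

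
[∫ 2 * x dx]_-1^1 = 0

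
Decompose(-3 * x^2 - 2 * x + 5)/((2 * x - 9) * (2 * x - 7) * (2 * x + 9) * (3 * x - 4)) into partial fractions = -81/(8645*(3*x - 4)) + 187/(20160*(2*x + 9)) + 155/(832*(2*x - 7)) - 259/(1368*(2*x - 9))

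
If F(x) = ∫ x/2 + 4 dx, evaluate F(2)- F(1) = 19/4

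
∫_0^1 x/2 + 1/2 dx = 3/4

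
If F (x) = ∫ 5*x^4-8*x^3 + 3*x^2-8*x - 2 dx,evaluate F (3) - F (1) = 72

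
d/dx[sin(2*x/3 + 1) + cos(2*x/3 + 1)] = -2*sin(2*x/3 + 1)/3 + 2*cos(2*x/3 + 1)/3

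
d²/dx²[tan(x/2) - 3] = sin(x/2)/(2*cos(x/2)^3)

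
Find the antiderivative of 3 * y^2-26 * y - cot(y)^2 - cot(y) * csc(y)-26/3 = y^3 - 13*y^2 - 23*y/3 + cot(y) + csc(y) + C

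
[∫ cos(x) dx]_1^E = -sin(1) + sin(E)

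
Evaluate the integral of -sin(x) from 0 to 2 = -1 + cos(2)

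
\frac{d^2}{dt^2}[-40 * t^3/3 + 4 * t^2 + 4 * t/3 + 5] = 8 - 80*t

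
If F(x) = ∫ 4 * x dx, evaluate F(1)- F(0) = 2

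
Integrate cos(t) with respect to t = sin(t) + C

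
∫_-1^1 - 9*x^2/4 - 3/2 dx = -9/2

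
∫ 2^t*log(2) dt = 2^t + C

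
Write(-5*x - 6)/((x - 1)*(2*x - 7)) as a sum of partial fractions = -47/(5*(2*x - 7)) + 11/(5*(x - 1))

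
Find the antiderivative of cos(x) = sin(x) + C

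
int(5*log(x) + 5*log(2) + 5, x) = 5*x*log(2*x) + C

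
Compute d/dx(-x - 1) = -1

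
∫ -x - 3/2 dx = -x^2/2 - 3*x/2 + C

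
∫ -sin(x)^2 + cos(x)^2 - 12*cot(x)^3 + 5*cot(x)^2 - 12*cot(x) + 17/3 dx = 2*x/3 + sin(2*x)/2 + 6*cot(x)^2 - 5*cot(x) + C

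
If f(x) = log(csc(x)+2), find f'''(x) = 2*(2 - 1/sin(x) - 12/sin(x)^2 - 6/sin(x)^3 - 1/sin(x)^4)*sin(x)*cos(x)/(2*sin(x) + 1)^3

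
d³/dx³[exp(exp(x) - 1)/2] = exp(x + exp(x) - 1)/2 + 3*exp(2*x + exp(x) - 1)/2 + exp(3*x + exp(x) - 1)/2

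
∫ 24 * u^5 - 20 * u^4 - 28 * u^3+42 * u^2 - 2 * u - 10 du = 4*u^6 - 4*u^5 - 7*u^4 + 14*u^3 - u^2 - 10*u + C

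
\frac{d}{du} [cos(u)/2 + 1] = -sin(u)/2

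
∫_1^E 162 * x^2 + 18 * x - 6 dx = -57 - 6*E + 9*exp(2) + 54*exp(3)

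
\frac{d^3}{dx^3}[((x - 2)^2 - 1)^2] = 24*x - 48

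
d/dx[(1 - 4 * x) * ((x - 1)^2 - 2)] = -12*x^2 + 18*x + 2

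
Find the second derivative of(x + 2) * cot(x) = 2*(x*cos(x)/sin(x) - 1 + 2*cos(x)/sin(x))/sin(x)^2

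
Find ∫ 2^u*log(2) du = 2^u + C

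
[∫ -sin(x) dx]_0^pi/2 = -1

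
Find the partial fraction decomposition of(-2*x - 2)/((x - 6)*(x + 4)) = -3/(5*(x + 4)) - 7/(5*(x - 6))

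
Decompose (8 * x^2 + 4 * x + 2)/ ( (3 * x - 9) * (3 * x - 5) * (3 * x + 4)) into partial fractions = 98/(1053*(3*x + 4)) - 139/(162*(3*x - 5)) + 43/(78*(x - 3))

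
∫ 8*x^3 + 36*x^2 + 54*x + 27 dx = 2*x^4 + 12*x^3 + 27*x^2 + 27*x + C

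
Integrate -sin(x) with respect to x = cos(x) + C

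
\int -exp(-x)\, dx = exp(-x) + C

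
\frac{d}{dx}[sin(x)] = cos(x)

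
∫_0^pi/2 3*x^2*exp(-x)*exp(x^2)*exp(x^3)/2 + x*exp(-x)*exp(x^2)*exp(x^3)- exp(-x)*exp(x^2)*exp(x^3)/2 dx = -1/2 + exp(-pi/2 + pi^2/4 + pi^3/8)/2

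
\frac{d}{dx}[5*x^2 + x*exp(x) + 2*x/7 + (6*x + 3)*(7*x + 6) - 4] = x*exp(x) + 94*x + exp(x) + 401/7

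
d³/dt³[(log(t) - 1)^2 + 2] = (4*log(t) - 10)/t^3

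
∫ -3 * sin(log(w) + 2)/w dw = 3*cos(log(w) + 2) + C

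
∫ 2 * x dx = x^2 + C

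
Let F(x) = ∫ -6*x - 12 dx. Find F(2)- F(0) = -36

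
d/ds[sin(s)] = cos(s)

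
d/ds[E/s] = -E/s^2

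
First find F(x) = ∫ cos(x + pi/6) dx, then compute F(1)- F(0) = -1/2 + sin(pi/6 + 1)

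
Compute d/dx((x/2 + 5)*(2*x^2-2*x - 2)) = 3*x^2 + 18*x - 11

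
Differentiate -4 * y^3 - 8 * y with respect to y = -12*y^2 - 8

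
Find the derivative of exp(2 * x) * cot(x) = -(tan(x) - 1)^2*exp(2*x)/tan(x)^2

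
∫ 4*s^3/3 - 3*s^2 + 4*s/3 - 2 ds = s^4/3 - s^3 + 2*s^2/3 - 2*s + C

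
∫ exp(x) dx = exp(x) + C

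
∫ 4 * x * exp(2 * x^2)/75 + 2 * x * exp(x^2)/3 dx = (exp(x^2) + 25)*exp(x^2)/75 + C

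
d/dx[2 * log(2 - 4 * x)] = 4/(2*x - 1)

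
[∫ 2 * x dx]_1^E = -1 + exp(2)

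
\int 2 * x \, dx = x^2 + C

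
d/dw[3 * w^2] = 6*w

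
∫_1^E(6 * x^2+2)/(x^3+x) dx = -2*log(2) + 2*log(E + exp(3))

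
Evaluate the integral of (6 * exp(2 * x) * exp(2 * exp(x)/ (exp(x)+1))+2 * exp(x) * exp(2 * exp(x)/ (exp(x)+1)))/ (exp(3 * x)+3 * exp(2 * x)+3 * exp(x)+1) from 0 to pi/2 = -E + 2*exp(pi/2 + 2*exp(pi/2)/(1 + exp(pi/2)))/(1 + exp(pi/2))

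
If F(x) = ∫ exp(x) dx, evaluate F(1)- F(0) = -1 + E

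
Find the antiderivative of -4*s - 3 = -2*s^2 - 3*s + C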